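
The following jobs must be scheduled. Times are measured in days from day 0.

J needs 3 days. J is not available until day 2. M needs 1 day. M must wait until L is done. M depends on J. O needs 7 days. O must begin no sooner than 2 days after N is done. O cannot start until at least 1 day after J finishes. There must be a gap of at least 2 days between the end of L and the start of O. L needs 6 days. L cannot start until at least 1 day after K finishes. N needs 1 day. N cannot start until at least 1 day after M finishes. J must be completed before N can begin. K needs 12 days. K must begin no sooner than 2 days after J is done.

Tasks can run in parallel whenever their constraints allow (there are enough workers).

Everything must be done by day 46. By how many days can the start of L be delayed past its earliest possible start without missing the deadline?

After its own release at day 2, J can start at day 2 and finishes at day 5.
After J (finishes day 5, plus 2-day gap → day 7), K can start at day 7 and finishes at day 19.
After K (finishes day 19, plus 1-day gap → day 20), L can start at day 20 and finishes at day 26.

Working backward from the deadline:
To finish by day 46, O (duration 7) must start no later than day 39.
N has to be done before O (must start by day 39, minus 2-day gap → day 37). That means finishing by day 37, i.e. starting by 37 − 1 = day 36.
Since N (must start by day 36, minus 1-day gap → day 35) depends on it, M must finish by day 35. Backing off its 1-day duration gives a latest start of day 34.
L feeds M (must start by day 34); O (must start by day 39, minus 2-day gap → day 37). Taking the minimum, L must finish by day 34 and start by 34 − 6 = day 28.
So L can start as early as day 20 and as late as day 28, giving 28 − 20 = 8 days of slack.

8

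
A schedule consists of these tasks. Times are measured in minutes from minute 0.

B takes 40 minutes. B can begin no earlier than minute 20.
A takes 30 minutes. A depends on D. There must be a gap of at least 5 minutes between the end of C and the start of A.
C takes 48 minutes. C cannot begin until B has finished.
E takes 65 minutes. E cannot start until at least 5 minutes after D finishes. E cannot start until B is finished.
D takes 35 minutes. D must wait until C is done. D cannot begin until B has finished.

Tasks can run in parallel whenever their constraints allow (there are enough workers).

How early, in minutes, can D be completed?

B waits on its own release at minute 20, so it starts at minute 20 and finishes at 20 + 40 = minute 60.
After B (finishes minute 60), C can start at minute 60 and finishes at minute 108.
D has to wait for C (finishes minute 108); B (finishes minute 60). The latest of these is minute 108, so D runs minute 108 to 108 + 35 = minute 143.

143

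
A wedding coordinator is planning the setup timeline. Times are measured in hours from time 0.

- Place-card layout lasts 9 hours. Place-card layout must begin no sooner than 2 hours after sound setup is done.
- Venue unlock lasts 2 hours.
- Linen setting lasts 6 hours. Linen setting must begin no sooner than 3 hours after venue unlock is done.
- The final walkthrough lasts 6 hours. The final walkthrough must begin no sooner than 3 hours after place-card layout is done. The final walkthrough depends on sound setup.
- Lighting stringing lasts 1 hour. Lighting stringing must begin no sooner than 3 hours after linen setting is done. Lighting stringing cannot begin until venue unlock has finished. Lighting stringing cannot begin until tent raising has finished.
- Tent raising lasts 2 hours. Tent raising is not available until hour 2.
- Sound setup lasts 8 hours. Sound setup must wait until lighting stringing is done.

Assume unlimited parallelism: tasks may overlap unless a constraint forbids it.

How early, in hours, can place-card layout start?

25

After its own release at hour 2, tent raising can start at hour 2 and finishes at hour 4.
Venue unlock can start immediately at hour 0; it finishes at hour 2.
Linen setting cannot begin until venue unlock (finishes hour 2, plus 3-hour gap → hour 5). It runs from hour 5 to 5 + 6 = hour 11.
Lighting stringing needs all of linen setting (finishes hour 11, plus 3-hour gap → hour 14); venue unlock (finishes hour 2); tent raising (finishes hour 4). That puts its earliest start at hour 14; it finishes at 14 + 1 = hour 15.
Sound setup waits on lighting stringing (finishes hour 15), so it starts at hour 15 and finishes at 15 + 8 = hour 23.
Place-card layout waits on sound setup (finishes hour 23, plus 2-hour gap → hour 25), so the earliest it can start is hour 25.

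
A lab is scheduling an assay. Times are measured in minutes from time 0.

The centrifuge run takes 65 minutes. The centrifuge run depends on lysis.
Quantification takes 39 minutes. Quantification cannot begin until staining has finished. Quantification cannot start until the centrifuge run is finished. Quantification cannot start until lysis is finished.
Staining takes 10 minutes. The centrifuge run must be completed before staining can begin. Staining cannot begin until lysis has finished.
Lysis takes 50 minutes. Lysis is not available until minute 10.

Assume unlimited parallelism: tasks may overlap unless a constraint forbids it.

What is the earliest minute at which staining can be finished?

135

Lysis waits on its own release at minute 10, so it starts at minute 10 and finishes at 10 + 50 = minute 60.
The centrifuge run waits on lysis (finishes minute 60), so it starts at minute 60 and finishes at 60 + 65 = minute 125.
Staining has to wait for the centrifuge run (finishes minute 125); lysis (finishes minute 60). The latest of these is minute 125, so staining runs minute 125 to 125 + 10 = minute 135.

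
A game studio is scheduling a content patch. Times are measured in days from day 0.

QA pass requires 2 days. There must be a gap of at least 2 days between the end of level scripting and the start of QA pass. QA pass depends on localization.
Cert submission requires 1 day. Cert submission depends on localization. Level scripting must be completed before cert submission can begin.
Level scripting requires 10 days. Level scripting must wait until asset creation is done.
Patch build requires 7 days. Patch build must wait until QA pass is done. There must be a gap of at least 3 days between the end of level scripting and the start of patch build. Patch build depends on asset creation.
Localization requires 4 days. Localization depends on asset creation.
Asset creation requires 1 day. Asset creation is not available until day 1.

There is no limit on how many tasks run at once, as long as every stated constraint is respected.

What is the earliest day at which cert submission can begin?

After its own release at day 1, asset creation can start at day 1 and finishes at day 2.
After asset creation (finishes day 2), localization can start at day 2 and finishes at day 6.
Level scripting cannot begin until asset creation (finishes day 2). It runs from day 2 to 2 + 10 = day 12.
Cert submission waits on localization (finishes day 6); level scripting (finishes day 12). The latest of these is day 12, which is the earliest cert submission can start.

12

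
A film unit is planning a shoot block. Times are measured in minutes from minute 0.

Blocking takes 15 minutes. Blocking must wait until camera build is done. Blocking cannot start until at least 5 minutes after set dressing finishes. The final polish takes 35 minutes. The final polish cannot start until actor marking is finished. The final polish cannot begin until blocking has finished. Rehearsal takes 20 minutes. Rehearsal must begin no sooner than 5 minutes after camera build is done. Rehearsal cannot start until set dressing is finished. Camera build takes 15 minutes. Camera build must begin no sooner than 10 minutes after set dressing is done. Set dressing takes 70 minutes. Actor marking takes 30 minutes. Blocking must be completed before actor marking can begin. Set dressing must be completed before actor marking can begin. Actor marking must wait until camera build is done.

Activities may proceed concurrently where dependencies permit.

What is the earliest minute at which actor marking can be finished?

140

Nothing blocks set dressing, so it runs from minute 0 to minute 70.
After set dressing (finishes minute 70, plus 10-minute gap → minute 80), camera build can start at minute 80 and finishes at minute 95.
Blocking has to wait for camera build (finishes minute 95); set dressing (finishes minute 70, plus 5-minute gap → minute 75). The latest of these is minute 95, so blocking runs minute 95 to 95 + 15 = minute 110.
For actor marking: blocking (finishes minute 110); set dressing (finishes minute 70); camera build (finishes minute 95). Taking the maximum gives a start of minute 110, and it finishes at 110 + 30 = minute 140.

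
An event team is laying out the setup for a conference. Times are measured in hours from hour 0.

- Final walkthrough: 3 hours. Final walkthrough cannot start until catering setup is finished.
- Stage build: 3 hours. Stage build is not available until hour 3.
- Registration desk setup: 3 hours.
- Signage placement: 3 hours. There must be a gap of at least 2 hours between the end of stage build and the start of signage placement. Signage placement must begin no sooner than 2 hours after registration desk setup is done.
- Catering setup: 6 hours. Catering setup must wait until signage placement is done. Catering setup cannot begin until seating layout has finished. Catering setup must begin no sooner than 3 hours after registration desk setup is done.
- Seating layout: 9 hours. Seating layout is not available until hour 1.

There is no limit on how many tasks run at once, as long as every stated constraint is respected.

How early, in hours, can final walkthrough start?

17

Nothing blocks registration desk setup, so it runs from hour 0 to hour 3.
Seating layout cannot begin until its own release at hour 1. It runs from hour 1 to 1 + 9 = hour 10.
After its own release at hour 3, stage build can start at hour 3 and finishes at hour 6.
For signage placement: stage build (finishes hour 6, plus 2-hour gap → hour 8); registration desk setup (finishes hour 3, plus 2-hour gap → hour 5). Taking the maximum gives a start of hour 8, and it finishes at 8 + 3 = hour 11.
Catering setup cannot start until signage placement (finishes hour 11); seating layout (finishes hour 10); registration desk setup (finishes hour 3, plus 3-hour gap → hour 6). The controlling bound is hour 11, so catering setup finishes at 11 + 6 = hour 17.
Final walkthrough waits on catering setup (finishes hour 17), so the earliest it can start is hour 17.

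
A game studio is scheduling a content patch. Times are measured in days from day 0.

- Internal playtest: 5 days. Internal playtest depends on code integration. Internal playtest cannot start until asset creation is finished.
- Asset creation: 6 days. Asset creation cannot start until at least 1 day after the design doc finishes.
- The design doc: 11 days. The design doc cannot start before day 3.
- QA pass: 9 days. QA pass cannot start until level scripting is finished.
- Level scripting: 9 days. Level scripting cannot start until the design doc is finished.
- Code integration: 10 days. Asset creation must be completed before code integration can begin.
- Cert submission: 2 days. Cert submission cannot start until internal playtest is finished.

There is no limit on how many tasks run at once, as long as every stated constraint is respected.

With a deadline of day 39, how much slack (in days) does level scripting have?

7

After its own release at day 3, the design doc can start at day 3 and finishes at day 14.
Level scripting cannot begin until the design doc (finishes day 14). It runs from day 14 to 14 + 9 = day 23.

Working backward from the deadline:
Nothing follows QA pass; the deadline of day 39 is its only limit. It must start by 39 − 9 = day 30.
Level scripting must finish before QA pass (must start by day 30). With a 9-day duration, level scripting must start by 30 − 9 = day 21.
So level scripting can start as early as day 14 and as late as day 21, giving 21 − 14 = 7 days of slack.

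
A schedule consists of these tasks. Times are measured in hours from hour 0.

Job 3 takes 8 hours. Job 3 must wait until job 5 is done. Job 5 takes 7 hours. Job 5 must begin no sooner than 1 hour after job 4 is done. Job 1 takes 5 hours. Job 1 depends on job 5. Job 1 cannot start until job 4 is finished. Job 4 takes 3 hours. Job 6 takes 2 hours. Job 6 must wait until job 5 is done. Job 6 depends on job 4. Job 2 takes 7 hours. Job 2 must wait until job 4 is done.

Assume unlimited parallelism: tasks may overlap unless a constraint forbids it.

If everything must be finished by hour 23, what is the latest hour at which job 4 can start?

4

Job 2 has no dependents, so it just needs to finish by hour 23. Starting by 23 − 7 = hour 16 achieves that.
To finish by hour 23, job 1 (duration 5) must start no later than hour 18.
Job 3 must finish by hour 23; it takes 8 hours, so it must start by 23 − 8 = hour 15.
To finish by hour 23, job 6 (duration 2) must start no later than hour 21.
Job 5 feeds job 1 (must start by hour 18); job 3 (must start by hour 15); job 6 (must start by hour 21). Taking the minimum, job 5 must finish by hour 15 and start by 15 − 7 = hour 8.
Job 4 feeds job 1 (must start by hour 18); job 2 (must start by hour 16); job 5 (must start by hour 8, minus 1-hour gap → hour 7); job 6 (must start by hour 21). Taking the minimum, job 4 must finish by hour 7 and start by 7 − 3 = hour 4.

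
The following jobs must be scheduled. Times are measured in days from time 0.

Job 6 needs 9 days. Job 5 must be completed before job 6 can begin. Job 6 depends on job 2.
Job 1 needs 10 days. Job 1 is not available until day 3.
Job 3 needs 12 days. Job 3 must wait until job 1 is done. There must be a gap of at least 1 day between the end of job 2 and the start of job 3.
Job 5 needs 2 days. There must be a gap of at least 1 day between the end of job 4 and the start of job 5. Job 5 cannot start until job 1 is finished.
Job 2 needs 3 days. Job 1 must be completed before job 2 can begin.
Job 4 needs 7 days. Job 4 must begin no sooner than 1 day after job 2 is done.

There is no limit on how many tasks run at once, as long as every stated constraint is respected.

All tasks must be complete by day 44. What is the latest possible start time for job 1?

11

Job 3 has no dependents, so it just needs to finish by day 44. Starting by 44 − 12 = day 32 achieves that.
Job 6 has no dependents, so it just needs to finish by day 44. Starting by 44 − 9 = day 35 achieves that.
Job 5 has to be done before job 6 (must start by day 35). That means finishing by day 35, i.e. starting by 35 − 2 = day 33.
Job 4 feeds into job 5 (must start by day 33, minus 1-day gap → day 32); so job 4 must finish by day 32 and therefore start by day 25.
For job 2: job 3 (must start by day 32, minus 1-day gap → day 31); job 4 (must start by day 25, minus 1-day gap → day 24); job 6 (must start by day 35). The most restrictive is day 24; with a 3-day duration, job 2 must start by day 21.
Job 1 has several dependents: job 2 (must start by day 21); job 3 (must start by day 32); job 5 (must start by day 33). The earliest of those limits is day 21, so job 1 must start by 21 − 10 = day 11.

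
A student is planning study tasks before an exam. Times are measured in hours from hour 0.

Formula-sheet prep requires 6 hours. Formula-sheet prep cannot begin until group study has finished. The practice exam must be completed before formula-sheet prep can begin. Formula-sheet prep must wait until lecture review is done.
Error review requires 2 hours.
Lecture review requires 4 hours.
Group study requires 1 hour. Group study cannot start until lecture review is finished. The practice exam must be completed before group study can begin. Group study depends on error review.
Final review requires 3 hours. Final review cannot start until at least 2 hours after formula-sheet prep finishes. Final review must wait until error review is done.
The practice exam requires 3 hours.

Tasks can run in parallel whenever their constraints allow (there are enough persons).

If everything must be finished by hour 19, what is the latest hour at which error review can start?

Final review must finish by hour 19; it takes 3 hours, so it must start by 19 − 3 = hour 16.
Formula-sheet prep feeds into final review (must start by hour 16, minus 2-hour gap → hour 14); so formula-sheet prep must finish by hour 14 and therefore start by hour 8.
Group study must finish before formula-sheet prep (must start by hour 8). With a 1-hour duration, group study must start by 8 − 1 = hour 7.
Error review has several dependents: group study (must start by hour 7); final review (must start by hour 16). The earliest of those limits is hour 7, so error review must start by 7 − 2 = hour 5.

5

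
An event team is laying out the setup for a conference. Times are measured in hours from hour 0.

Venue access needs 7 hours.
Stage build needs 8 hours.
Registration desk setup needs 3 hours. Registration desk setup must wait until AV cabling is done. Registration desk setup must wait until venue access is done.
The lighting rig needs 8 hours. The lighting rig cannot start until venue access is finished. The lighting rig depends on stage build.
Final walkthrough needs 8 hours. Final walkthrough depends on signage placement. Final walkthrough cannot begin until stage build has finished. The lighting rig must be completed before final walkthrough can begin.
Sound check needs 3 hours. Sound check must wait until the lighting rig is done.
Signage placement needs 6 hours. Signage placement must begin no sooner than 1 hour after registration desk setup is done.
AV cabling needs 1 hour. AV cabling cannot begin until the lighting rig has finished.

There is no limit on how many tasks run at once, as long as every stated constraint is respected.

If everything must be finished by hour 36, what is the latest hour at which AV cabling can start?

17

Final walkthrough has no dependents, so it just needs to finish by hour 36. Starting by 36 − 8 = hour 28 achieves that.
Signage placement has to be done before final walkthrough (must start by hour 28). That means finishing by hour 28, i.e. starting by 28 − 6 = hour 22.
Registration desk setup has to be done before signage placement (must start by hour 22, minus 1-hour gap → hour 21). That means finishing by hour 21, i.e. starting by 21 − 3 = hour 18.
AV cabling must finish before registration desk setup (must start by hour 18). With a 1-hour duration, AV cabling must start by 18 − 1 = hour 17.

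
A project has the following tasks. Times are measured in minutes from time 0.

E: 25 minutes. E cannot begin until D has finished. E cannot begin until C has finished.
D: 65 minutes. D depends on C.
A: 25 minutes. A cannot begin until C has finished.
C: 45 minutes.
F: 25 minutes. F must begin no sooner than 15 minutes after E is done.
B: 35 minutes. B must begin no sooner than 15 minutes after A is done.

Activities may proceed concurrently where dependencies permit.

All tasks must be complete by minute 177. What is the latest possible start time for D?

F must finish by minute 177; it takes 25 minutes, so it must start by 177 − 25 = minute 152.
E must finish before F (must start by minute 152, minus 15-minute gap → minute 137). With a 25-minute duration, E must start by 137 − 25 = minute 112.
D must finish before E (must start by minute 112). With a 65-minute duration, D must start by 112 − 65 = minute 47.

47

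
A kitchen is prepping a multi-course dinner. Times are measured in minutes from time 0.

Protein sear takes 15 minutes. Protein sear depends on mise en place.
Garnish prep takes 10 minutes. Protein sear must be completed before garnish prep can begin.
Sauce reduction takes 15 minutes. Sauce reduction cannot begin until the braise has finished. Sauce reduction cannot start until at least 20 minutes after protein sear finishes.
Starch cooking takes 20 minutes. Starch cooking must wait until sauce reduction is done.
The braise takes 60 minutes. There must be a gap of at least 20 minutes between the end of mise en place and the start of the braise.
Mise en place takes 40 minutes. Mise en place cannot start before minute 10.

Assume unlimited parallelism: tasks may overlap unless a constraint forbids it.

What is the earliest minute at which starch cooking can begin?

Mise en place cannot begin until its own release at minute 10. It runs from minute 10 to 10 + 40 = minute 50.
Protein sear waits on mise en place (finishes minute 50), so it starts at minute 50 and finishes at 50 + 15 = minute 65.
After mise en place (finishes minute 50, plus 20-minute gap → minute 70), the braise can start at minute 70 and finishes at minute 130.
Sauce reduction needs all of the braise (finishes minute 130); protein sear (finishes minute 65, plus 20-minute gap → minute 85). That puts its earliest start at minute 130; it finishes at 130 + 15 = minute 145.
Starch cooking waits on sauce reduction (finishes minute 145), so the earliest it can start is minute 145.

145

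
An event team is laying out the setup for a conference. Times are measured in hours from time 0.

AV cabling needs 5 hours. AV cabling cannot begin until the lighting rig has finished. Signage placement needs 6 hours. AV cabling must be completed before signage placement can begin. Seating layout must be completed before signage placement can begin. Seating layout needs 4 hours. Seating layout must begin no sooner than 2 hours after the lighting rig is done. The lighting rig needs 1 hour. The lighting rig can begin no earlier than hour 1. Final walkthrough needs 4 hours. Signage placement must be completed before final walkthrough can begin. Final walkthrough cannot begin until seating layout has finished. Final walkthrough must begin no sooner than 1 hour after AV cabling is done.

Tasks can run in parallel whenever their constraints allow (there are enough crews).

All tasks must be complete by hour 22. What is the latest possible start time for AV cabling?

7

To finish by hour 22, final walkthrough (duration 4) must start no later than hour 18.
Signage placement must finish before final walkthrough (must start by hour 18). With a 6-hour duration, signage placement must start by 18 − 6 = hour 12.
AV cabling feeds signage placement (must start by hour 12); final walkthrough (must start by hour 18, minus 1-hour gap → hour 17). Taking the minimum, AV cabling must finish by hour 12 and start by 12 − 5 = hour 7.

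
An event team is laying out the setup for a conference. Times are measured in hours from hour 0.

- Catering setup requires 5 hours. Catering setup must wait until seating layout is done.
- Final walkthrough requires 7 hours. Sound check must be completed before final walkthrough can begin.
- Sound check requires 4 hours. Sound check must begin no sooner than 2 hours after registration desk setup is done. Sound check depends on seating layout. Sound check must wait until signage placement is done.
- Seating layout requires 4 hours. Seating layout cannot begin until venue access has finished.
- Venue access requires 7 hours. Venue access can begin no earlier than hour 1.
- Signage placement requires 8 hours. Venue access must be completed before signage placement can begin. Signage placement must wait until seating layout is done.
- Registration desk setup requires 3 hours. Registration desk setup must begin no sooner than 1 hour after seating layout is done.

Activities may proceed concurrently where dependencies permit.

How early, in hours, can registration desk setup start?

After its own release at hour 1, venue access can start at hour 1 and finishes at hour 8.
Seating layout cannot begin until venue access (finishes hour 8). It runs from hour 8 to 8 + 4 = hour 12.
Registration desk setup waits on seating layout (finishes hour 12, plus 1-hour gap → hour 13), so the earliest it can start is hour 13.

13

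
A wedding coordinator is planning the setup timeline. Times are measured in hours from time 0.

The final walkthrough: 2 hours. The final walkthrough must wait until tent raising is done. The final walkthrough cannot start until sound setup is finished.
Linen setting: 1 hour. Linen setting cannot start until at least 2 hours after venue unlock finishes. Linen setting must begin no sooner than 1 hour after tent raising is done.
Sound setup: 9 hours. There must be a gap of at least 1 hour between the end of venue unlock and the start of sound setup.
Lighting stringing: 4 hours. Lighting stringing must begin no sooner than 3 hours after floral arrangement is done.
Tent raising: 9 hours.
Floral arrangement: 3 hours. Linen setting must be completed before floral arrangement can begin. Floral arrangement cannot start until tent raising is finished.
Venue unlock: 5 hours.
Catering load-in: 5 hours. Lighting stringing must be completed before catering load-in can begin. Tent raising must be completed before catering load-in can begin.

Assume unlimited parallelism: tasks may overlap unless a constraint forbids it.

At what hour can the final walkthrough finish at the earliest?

17

Tent raising has no prerequisites, so it starts at hour 0 and finishes at hour 9.
Nothing blocks venue unlock, so it runs from hour 0 to hour 5.
Sound setup waits on venue unlock (finishes hour 5, plus 1-hour gap → hour 6), so it starts at hour 6 and finishes at 6 + 9 = hour 15.
The final walkthrough needs all of tent raising (finishes hour 9); sound setup (finishes hour 15). That puts its earliest start at hour 15; it finishes at 15 + 2 = hour 17.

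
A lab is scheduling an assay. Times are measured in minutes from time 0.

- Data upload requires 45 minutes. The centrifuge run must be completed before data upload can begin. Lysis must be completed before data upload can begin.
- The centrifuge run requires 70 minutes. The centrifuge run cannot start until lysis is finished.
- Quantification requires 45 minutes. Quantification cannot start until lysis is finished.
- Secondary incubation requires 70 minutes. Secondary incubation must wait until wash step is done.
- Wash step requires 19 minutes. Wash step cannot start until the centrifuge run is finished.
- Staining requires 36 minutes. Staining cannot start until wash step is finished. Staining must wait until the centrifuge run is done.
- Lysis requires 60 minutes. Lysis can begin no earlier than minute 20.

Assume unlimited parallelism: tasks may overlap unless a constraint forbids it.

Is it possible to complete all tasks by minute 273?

Yes

Lysis cannot begin until its own release at minute 20. It runs from minute 20 to 20 + 60 = minute 80.
Quantification cannot begin until lysis (finishes minute 80). It runs from minute 80 to 80 + 45 = minute 125.
The centrifuge run cannot begin until lysis (finishes minute 80). It runs from minute 80 to 80 + 70 = minute 150.
Data upload needs all of the centrifuge run (finishes minute 150); lysis (finishes minute 80). That puts its earliest start at minute 150; it finishes at 150 + 45 = minute 195.
Wash step cannot begin until the centrifuge run (finishes minute 150). It runs from minute 150 to 150 + 19 = minute 169.
Secondary incubation cannot begin until wash step (finishes minute 169). It runs from minute 169 to 169 + 70 = minute 239.
Staining cannot start until wash step (finishes minute 169); the centrifuge run (finishes minute 150). The controlling bound is minute 169, so staining finishes at 169 + 36 = minute 205.
Every task is finished by minute 239, which is no later than the deadline of 273, so the schedule is feasible.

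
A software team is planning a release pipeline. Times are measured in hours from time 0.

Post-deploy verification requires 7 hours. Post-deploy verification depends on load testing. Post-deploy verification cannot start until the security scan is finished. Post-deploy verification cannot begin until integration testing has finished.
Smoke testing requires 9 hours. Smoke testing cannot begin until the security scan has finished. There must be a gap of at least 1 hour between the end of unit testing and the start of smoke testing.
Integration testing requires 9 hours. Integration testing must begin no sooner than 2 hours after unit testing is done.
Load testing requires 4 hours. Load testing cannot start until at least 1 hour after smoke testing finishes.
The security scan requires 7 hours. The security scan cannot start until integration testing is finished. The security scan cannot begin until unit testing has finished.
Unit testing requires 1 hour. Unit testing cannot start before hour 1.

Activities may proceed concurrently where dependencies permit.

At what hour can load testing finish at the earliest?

34

After its own release at hour 1, unit testing can start at hour 1 and finishes at hour 2.
After unit testing (finishes hour 2, plus 2-hour gap → hour 4), integration testing can start at hour 4 and finishes at hour 13.
The security scan cannot start until integration testing (finishes hour 13); unit testing (finishes hour 2). The controlling bound is hour 13, so the security scan finishes at 13 + 7 = hour 20.
Smoke testing has to wait for the security scan (finishes hour 20); unit testing (finishes hour 2, plus 1-hour gap → hour 3). The latest of these is hour 20, so smoke testing runs hour 20 to 20 + 9 = hour 29.
After smoke testing (finishes hour 29, plus 1-hour gap → hour 30), load testing can start at hour 30 and finishes at hour 34.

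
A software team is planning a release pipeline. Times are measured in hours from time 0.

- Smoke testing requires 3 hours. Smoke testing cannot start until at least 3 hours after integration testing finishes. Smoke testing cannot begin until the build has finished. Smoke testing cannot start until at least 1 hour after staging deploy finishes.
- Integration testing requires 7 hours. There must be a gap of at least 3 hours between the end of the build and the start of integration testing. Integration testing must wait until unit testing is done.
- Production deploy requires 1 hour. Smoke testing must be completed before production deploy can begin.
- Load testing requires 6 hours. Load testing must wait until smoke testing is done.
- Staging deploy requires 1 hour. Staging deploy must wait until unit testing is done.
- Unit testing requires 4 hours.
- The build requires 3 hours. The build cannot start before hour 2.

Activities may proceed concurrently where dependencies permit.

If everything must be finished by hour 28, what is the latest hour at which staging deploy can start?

17

To finish by hour 28, load testing (duration 6) must start no later than hour 22.
To finish by hour 28, production deploy (duration 1) must start no later than hour 27.
Smoke testing has several dependents: load testing (must start by hour 22); production deploy (must start by hour 27). The earliest of those limits is hour 22, so smoke testing must start by 22 − 3 = hour 19.
Staging deploy has to be done before smoke testing (must start by hour 19, minus 1-hour gap → hour 18). That means finishing by hour 18, i.e. starting by 18 − 1 = hour 17.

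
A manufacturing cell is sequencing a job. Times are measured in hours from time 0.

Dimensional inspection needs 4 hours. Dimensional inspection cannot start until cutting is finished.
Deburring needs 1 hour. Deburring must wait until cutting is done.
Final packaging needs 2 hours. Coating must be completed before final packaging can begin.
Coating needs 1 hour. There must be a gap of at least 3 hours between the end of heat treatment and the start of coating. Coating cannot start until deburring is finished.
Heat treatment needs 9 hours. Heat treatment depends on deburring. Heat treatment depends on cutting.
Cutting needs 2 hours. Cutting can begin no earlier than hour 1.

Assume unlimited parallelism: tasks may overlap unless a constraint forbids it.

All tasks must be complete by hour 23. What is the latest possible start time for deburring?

To finish by hour 23, final packaging (duration 2) must start no later than hour 21.
Since final packaging (must start by hour 21) depends on it, coating must finish by hour 21. Backing off its 1-hour duration gives a latest start of hour 20.
Heat treatment must finish before coating (must start by hour 20, minus 3-hour gap → hour 17). With a 9-hour duration, heat treatment must start by 17 − 9 = hour 8.
Deburring feeds heat treatment (must start by hour 8); coating (must start by hour 20). Taking the minimum, deburring must finish by hour 8 and start by 8 − 1 = hour 7.

7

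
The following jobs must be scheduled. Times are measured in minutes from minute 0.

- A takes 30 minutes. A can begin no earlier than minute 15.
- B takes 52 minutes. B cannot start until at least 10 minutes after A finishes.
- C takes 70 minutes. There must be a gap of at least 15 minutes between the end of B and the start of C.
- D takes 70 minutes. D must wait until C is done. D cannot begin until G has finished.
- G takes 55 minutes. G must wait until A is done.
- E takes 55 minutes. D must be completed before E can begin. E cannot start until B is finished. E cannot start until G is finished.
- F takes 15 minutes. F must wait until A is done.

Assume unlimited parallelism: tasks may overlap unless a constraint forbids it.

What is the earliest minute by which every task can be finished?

A cannot begin until its own release at minute 15. It runs from minute 15 to 15 + 30 = minute 45.
After A (finishes minute 45), G can start at minute 45 and finishes at minute 100.
F waits on A (finishes minute 45), so it starts at minute 45 and finishes at 45 + 15 = minute 60.
B waits on A (finishes minute 45, plus 10-minute gap → minute 55), so it starts at minute 55 and finishes at 55 + 52 = minute 107.
After B (finishes minute 107, plus 15-minute gap → minute 122), C can start at minute 122 and finishes at minute 192.
For D: C (finishes minute 192); G (finishes minute 100). Taking the maximum gives a start of minute 192, and it finishes at 192 + 70 = minute 262.
For E: D (finishes minute 262); B (finishes minute 107); G (finishes minute 100). Taking the maximum gives a start of minute 262, and it finishes at 262 + 55 = minute 317.
All tasks are finished once the last one completes. Finish times: A at 45, B at 107, C at 192, D at 262, E at 317, F at 60, G at 100. The latest is minute 317.

317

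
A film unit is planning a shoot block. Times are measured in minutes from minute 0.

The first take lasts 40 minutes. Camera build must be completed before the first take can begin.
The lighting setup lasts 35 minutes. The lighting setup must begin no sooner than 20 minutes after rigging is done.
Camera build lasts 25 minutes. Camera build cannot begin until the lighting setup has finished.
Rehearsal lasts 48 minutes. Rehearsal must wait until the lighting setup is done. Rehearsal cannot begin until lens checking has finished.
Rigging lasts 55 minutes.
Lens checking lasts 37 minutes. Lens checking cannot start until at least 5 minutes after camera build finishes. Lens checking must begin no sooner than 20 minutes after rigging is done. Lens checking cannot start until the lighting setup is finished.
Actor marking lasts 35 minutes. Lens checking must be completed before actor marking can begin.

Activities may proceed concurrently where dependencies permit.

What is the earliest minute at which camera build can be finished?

135

Rigging has no prerequisites, so it starts at minute 0 and finishes at minute 55.
The lighting setup cannot begin until rigging (finishes minute 55, plus 20-minute gap → minute 75). It runs from minute 75 to 75 + 35 = minute 110.
Camera build waits on the lighting setup (finishes minute 110), so it starts at minute 110 and finishes at 110 + 25 = minute 135.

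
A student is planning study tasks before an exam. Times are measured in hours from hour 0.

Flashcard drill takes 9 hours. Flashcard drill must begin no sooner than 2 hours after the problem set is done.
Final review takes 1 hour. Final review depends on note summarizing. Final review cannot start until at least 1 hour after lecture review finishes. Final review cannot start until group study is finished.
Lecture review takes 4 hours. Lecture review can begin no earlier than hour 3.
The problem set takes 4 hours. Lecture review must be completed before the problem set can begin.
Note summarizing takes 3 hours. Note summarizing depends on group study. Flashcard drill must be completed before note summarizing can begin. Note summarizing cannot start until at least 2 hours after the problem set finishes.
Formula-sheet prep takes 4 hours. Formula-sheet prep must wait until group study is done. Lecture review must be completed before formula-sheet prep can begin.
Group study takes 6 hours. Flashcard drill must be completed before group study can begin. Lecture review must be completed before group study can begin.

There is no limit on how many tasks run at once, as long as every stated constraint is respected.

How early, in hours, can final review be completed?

Lecture review waits on its own release at hour 3, so it starts at hour 3 and finishes at 3 + 4 = hour 7.
After lecture review (finishes hour 7), the problem set can start at hour 7 and finishes at hour 11.
After the problem set (finishes hour 11, plus 2-hour gap → hour 13), flashcard drill can start at hour 13 and finishes at hour 22.
Group study cannot start until flashcard drill (finishes hour 22); lecture review (finishes hour 7). The controlling bound is hour 22, so group study finishes at 22 + 6 = hour 28.
Note summarizing has to wait for group study (finishes hour 28); flashcard drill (finishes hour 22); the problem set (finishes hour 11, plus 2-hour gap → hour 13). The latest of these is hour 28, so note summarizing runs hour 28 to 28 + 3 = hour 31.
Final review cannot start until note summarizing (finishes hour 31); lecture review (finishes hour 7, plus 1-hour gap → hour 8); group study (finishes hour 28). The controlling bound is hour 31, so final review finishes at 31 + 1 = hour 32.

32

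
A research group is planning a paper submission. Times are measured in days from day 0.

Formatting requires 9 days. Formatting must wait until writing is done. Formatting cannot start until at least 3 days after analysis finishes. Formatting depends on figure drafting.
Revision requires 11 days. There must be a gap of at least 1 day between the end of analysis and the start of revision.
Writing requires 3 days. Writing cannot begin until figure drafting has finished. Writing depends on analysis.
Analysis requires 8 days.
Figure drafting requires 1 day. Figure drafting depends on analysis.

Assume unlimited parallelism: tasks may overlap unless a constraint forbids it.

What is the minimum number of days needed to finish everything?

Analysis can start immediately at day 0; it finishes at day 8.
Revision cannot begin until analysis (finishes day 8, plus 1-day gap → day 9). It runs from day 9 to 9 + 11 = day 20.
Figure drafting waits on analysis (finishes day 8), so it starts at day 8 and finishes at 8 + 1 = day 9.
For writing: figure drafting (finishes day 9); analysis (finishes day 8). Taking the maximum gives a start of day 9, and it finishes at 9 + 3 = day 12.
Formatting cannot start until writing (finishes day 12); analysis (finishes day 8, plus 3-day gap → day 11); figure drafting (finishes day 9). The controlling bound is day 12, so formatting finishes at 12 + 9 = day 21.
All tasks are finished once the last one completes. Finish times: Analysis at 8, Figure drafting at 9, Writing at 12, Revision at 20, Formatting at 21. The latest is day 21.

21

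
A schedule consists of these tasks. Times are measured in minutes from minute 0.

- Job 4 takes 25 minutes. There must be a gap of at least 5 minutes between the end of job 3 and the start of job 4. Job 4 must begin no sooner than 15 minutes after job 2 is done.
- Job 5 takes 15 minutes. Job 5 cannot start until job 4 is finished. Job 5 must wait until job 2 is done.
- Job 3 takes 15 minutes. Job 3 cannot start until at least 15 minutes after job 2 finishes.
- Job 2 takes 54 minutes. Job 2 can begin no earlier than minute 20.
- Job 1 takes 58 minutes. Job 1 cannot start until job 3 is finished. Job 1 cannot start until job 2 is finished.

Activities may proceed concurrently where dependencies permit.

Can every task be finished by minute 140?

Job 2 cannot begin until its own release at minute 20. It runs from minute 20 to 20 + 54 = minute 74.
Job 3 waits on job 2 (finishes minute 74, plus 15-minute gap → minute 89), so it starts at minute 89 and finishes at 89 + 15 = minute 104.
Job 4 cannot start until job 3 (finishes minute 104, plus 5-minute gap → minute 109); job 2 (finishes minute 74, plus 15-minute gap → minute 89). The controlling bound is minute 109, so job 4 finishes at 109 + 25 = minute 134.
Job 5 needs all of job 4 (finishes minute 134); job 2 (finishes minute 74). That puts its earliest start at minute 134; it finishes at 134 + 15 = minute 149.
Job 1 has to wait for job 3 (finishes minute 104); job 2 (finishes minute 74). The latest of these is minute 104, so job 1 runs minute 104 to 104 + 58 = minute 162.
The earliest everything can be done is minute 162, which is after the deadline of 140, so it is not possible.

No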